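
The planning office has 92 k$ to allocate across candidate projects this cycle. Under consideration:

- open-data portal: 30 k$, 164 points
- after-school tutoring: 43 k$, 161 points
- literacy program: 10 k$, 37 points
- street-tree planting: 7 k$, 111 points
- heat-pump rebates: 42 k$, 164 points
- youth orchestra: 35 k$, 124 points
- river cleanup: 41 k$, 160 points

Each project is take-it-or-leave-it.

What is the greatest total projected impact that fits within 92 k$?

476

By projected impact per k$: street-tree planting 15.86, open-data portal 5.47, heat-pump rebates 3.90 lead.
Open-data portal + literacy program + street-tree planting + heat-pump rebates uses 89 of the 92 k$ and totals 476.
Runner-up open-data portal + after-school tutoring + literacy program + street-tree planting tops out at 473.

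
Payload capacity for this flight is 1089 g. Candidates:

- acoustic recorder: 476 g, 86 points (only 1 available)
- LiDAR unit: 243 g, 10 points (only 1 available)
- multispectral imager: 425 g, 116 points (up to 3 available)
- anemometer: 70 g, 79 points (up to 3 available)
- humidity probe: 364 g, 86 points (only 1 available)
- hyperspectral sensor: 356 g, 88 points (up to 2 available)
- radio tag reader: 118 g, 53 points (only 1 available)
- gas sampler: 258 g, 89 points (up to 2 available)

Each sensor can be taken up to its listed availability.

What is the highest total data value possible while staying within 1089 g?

503

By data value per g: anemometer 1.13, radio tag reader 0.45, gas sampler 0.34 lead.
Taking the top-ratio sensors first gives LiDAR unit + 3×anemometer + radio tag reader + 2×gas sampler for 478 (1087 g).
Dropping LiDAR unit and radio tag reader frees 361 g; slotting in hyperspectral sensor (356 g) lifts the total to 503 at 1082 g.
The spare 7 g is too small for any remaining sensor, and no exchange beats 503.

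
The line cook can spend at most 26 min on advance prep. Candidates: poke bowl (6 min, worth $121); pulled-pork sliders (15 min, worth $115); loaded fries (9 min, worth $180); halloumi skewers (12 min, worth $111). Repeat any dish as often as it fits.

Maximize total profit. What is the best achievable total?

Ranking by ratio (profit/min): poke bowl 20.17, loaded fries 20.00, halloumi skewers 9.25, pulled-pork sliders 7.67.
The ratio ordering already packs tightly: 4×poke bowl, 24 min, 484.
Every other selection either busts 26 min or fails to beat 484.

484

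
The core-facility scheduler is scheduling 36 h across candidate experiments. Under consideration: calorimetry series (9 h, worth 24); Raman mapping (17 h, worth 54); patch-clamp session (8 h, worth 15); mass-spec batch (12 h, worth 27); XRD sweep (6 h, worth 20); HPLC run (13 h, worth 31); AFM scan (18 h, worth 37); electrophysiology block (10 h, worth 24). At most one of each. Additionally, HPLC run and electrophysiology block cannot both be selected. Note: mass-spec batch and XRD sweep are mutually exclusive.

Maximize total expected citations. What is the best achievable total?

105

By expected citations per h: XRD sweep 3.33, Raman mapping 3.18, calorimetry series 2.67 lead.
Taking the top-ratio experiments first gives calorimetry series + Raman mapping + XRD sweep for 98 (32 h).
The 9 h tied up in calorimetry series is better spent on HPLC run — total rises to 105 (36 h).
The closest alternative, calorimetry series + Raman mapping + electrophysiology block, reaches only 102.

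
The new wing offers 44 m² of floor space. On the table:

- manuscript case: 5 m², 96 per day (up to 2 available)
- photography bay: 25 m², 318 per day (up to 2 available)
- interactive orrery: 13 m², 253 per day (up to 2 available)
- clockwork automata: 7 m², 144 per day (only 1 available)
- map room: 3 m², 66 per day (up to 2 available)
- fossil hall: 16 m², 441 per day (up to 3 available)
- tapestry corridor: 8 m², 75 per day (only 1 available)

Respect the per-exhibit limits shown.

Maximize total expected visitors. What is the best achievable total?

Density check — fossil hall 27.56, map room 22.00, clockwork automata 20.57, interactive orrery 19.46 are the best per m².
A density-first pass picks manuscript case + 2×map room + 2×fossil hall — 1110 at 43 m².
The 6 m² tied up in 2×map room is better spent on clockwork automata — total rises to 1122 (44 m²).

1122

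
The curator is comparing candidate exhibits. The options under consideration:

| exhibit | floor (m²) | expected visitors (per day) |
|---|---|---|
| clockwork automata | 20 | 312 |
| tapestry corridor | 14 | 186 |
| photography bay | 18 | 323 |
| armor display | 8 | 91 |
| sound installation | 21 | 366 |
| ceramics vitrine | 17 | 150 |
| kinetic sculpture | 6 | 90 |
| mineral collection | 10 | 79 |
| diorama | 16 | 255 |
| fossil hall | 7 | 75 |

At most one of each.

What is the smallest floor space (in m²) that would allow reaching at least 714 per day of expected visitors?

44

Need the lightest bundle worth ≥ 714.
clockwork automata + photography bay + kinetic sculpture: 725 expected visitors at 44 m².
Below 44 m² the best achievable stays under 714.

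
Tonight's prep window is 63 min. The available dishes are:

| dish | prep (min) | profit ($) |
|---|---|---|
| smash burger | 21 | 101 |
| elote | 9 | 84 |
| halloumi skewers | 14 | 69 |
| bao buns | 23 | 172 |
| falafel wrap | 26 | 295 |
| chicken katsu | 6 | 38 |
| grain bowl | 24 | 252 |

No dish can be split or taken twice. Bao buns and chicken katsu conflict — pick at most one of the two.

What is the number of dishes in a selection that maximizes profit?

Best achievable profit is 631.
One optimal bundle: elote + falafel wrap + grain bowl (59 min).
Any selection reaching 631 contains exactly 3 dishes.

3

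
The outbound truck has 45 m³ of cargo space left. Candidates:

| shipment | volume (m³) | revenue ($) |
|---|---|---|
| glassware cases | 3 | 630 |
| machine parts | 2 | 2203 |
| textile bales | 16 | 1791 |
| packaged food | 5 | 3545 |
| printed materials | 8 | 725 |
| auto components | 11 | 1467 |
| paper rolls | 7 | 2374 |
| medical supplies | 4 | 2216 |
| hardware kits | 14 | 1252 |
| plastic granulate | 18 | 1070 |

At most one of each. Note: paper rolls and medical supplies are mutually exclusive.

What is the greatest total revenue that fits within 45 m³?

Density check — machine parts 1101.50, packaged food 709.00, medical supplies 554.00 are the best per m³.
Taking glassware cases + machine parts + textile bales + packaged food + auto components + paper rolls: 44 m³ used, 12010 in revenue.
The closest alternative, glassware cases + machine parts + textile bales + packaged food + auto components + medical supplies, reaches only 11852.

12010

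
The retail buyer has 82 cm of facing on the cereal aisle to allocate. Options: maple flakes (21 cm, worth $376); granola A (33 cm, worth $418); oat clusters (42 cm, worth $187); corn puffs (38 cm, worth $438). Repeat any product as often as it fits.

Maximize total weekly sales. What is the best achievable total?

The ratio heuristic lands on 3×maple flakes (1128) but leaves 19 cm idle.
The 21 cm tied up in maple flakes is better spent on corn puffs — total rises to 1190 (80 cm).

1190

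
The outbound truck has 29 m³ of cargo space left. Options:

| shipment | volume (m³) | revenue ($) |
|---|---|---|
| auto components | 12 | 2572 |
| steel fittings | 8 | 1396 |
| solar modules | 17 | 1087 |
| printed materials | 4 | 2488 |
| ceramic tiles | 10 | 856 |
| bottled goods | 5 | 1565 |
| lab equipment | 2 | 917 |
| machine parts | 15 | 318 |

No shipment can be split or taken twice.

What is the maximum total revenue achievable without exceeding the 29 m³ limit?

8021

By revenue per m³: printed materials 622.00, lab equipment 458.50, bottled goods 313.00, auto components 214.33 lead.
The ratio heuristic lands on auto components + printed materials + bottled goods + lab equipment (7542) but leaves 6 m³ idle.
Dropping lab equipment frees 2 m³; slotting in steel fittings (8 m³) lifts the total to 8021 at 29 m³.
Runner-up auto components + printed materials + bottled goods + lab equipment tops out at 7542.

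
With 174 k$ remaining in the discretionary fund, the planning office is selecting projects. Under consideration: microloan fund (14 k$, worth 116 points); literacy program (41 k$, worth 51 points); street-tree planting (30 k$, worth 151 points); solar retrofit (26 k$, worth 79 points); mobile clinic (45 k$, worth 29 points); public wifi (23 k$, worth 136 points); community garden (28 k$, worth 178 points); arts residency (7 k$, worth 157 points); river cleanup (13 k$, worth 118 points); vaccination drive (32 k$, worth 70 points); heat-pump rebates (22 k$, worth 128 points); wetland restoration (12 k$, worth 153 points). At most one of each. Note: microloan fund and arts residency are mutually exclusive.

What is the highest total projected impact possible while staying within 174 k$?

1100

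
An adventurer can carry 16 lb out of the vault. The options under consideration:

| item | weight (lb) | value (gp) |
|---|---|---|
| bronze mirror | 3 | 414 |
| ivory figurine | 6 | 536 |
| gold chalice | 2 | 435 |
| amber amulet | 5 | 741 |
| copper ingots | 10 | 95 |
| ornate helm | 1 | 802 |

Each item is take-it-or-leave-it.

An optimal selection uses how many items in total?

4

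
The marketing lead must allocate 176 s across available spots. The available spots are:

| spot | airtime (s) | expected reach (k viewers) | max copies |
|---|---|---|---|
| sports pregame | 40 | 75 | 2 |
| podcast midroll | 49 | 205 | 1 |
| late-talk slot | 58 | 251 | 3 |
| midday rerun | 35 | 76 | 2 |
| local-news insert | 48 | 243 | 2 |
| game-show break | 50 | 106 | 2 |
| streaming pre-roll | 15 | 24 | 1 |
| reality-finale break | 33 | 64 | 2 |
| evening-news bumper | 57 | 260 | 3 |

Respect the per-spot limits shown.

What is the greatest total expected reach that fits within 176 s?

780

Ranking by ratio (expected reach/s): local-news insert 5.06, evening-news bumper 4.56, late-talk slot 4.33, podcast midroll 4.18.
Taking the top-ratio spots first gives 2×local-news insert + streaming pre-roll + evening-news bumper for 770 (168 s).
Replace 2×local-news insert and streaming pre-roll with 2×evening-news bumper: the trade gains 10 net, giving 780 at 171 s.
That's the maximum — no swap from here does better than 780.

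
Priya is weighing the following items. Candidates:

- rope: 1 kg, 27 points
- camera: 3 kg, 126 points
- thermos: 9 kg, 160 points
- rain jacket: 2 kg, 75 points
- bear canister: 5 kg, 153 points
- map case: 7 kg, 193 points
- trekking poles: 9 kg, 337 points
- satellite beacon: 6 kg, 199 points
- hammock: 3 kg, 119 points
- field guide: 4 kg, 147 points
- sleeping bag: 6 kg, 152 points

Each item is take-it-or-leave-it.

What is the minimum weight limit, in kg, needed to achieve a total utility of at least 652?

17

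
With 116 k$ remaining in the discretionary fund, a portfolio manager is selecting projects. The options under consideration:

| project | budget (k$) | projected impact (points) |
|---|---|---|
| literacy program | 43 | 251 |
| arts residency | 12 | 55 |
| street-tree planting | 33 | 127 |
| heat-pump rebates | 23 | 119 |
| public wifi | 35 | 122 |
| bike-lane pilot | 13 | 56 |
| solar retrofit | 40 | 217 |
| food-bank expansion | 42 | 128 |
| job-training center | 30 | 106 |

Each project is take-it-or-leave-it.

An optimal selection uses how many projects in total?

3

The maximum projected impact within 116 k$ is 595.
For example literacy program + street-tree planting + solar retrofit achieves it, using 116 k$.
Any selection reaching 595 contains exactly 3 projects.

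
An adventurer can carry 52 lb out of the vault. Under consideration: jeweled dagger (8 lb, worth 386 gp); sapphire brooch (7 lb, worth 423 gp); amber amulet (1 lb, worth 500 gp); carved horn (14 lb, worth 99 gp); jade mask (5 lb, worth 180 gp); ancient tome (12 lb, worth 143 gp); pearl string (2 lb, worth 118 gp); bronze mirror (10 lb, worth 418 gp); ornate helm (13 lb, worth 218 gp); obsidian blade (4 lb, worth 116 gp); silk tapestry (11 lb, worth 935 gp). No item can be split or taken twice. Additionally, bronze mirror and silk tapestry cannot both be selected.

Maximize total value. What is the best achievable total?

2876

Density check — amber amulet 500.00, silk tapestry 85.00, sapphire brooch 60.43 are the best per lb.
Jeweled dagger + sapphire brooch + amber amulet + jade mask + pearl string + ornate helm + obsidian blade + silk tapestry uses 51 of the 52 lb and totals 2876.
Nothing else feasible within 52 lb beats 2876.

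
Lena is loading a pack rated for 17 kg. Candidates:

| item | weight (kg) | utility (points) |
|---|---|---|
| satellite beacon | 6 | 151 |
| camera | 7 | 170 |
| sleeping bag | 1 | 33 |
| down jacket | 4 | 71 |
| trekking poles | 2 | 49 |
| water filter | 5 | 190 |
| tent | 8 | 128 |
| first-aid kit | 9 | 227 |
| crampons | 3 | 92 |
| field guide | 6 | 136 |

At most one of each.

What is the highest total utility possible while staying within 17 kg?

515

The ratio ordering already packs tightly: satellite beacon + sleeping bag + trekking poles + water filter + crampons, 17 kg, 515.
Runner-up water filter + first-aid kit + crampons tops out at 509.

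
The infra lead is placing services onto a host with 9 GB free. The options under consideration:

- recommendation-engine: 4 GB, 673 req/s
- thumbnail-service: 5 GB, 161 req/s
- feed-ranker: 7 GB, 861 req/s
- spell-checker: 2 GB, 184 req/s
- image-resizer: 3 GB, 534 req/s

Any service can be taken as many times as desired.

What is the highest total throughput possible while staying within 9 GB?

1602

The ratio ordering already packs tightly: 3×image-resizer, 9 GB, 1602.
Nothing else within 9 GB beats 1602.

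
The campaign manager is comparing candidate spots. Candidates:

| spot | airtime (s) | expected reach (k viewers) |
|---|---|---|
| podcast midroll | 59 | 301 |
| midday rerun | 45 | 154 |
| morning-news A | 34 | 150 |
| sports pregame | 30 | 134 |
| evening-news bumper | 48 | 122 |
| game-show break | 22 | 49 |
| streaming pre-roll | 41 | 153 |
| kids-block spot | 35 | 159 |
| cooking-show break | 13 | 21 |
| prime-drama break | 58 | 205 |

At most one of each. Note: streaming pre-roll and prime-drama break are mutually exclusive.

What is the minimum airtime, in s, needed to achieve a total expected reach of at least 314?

72

Look for the lowest-airtime combination reaching 314.
podcast midroll + cooking-show break reaches 322 using 72 s.
Any bundle with less than 72 s falls short of 314.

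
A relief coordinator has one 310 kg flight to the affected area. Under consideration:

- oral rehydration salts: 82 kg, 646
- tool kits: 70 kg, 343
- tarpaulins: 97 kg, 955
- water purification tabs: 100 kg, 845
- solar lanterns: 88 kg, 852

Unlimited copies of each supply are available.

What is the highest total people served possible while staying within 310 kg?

2865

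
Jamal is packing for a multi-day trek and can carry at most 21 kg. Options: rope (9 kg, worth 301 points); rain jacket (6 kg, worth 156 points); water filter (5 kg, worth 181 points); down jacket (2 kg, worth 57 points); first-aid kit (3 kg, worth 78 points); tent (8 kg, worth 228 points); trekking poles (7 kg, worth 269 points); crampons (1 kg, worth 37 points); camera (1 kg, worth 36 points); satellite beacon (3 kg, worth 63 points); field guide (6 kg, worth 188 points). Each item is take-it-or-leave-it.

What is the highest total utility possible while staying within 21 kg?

751

A density-first pass picks water filter + trekking poles + crampons + camera + field guide — 711 at 20 kg.
Replace crampons and camera and field guide with rope: the trade gains 40 net, giving 751 at 21 kg.
Nothing else within 21 kg beats 751.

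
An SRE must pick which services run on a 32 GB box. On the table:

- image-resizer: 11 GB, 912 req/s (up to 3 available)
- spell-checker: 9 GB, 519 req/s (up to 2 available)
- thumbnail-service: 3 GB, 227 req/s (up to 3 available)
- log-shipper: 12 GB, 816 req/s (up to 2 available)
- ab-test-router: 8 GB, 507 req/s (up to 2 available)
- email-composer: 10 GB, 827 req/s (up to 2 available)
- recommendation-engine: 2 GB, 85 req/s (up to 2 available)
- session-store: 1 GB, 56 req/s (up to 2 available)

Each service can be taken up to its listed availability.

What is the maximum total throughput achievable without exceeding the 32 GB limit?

Taking 2×image-resizer + email-composer: 32 GB used, 2651 in throughput.
No other feasible combination exceeds 2651.

2651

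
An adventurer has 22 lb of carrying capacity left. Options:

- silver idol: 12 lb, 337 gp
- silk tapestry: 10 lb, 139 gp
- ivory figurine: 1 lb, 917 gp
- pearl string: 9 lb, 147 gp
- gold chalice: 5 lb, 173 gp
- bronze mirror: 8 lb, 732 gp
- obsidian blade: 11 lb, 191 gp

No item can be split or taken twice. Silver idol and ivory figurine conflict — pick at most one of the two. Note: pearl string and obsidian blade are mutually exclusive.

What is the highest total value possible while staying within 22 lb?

1840

Density check — ivory figurine 917.00, bronze mirror 91.50, gold chalice 34.60, silver idol 28.08 are the best per lb.
A density-first pass picks ivory figurine + gold chalice + bronze mirror — 1822 at 14 lb.
Replace gold chalice with obsidian blade: the trade gains 18 net, giving 1840 at 20 lb.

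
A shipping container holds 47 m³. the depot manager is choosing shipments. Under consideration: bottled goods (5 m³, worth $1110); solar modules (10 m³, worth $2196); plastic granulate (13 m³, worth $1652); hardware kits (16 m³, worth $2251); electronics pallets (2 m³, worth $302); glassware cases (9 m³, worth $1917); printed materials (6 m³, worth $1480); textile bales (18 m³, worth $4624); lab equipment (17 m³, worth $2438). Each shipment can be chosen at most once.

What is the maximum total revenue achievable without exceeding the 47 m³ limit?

10519

Density check — textile bales 256.89, printed materials 246.67, bottled goods 222.00, solar modules 219.60 are the best per m³.
Greedy by ratio would take bottled goods + solar modules + electronics pallets + printed materials + textile bales: 41 m³ used, total 9712.
The 5 m³ tied up in bottled goods is better spent on glassware cases — total rises to 10519 (45 m³).
Every other selection either busts 47 m³ or fails to beat 10519.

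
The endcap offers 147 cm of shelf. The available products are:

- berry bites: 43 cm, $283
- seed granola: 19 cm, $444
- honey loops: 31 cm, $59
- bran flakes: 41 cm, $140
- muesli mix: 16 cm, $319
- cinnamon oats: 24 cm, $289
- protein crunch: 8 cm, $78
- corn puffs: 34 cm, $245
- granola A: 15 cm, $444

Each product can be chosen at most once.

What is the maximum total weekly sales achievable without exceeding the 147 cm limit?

1878

Density check — granola A 29.60, seed granola 23.37, muesli mix 19.94, cinnamon oats 12.04 are the best per cm.
Best packing: seed granola + honey loops + muesli mix + cinnamon oats + protein crunch + corn puffs + granola A — 147 cm, 1878 total.
Next best is berry bites + seed granola + muesli mix + cinnamon oats + protein crunch + granola A at 1857 (125 cm) — short by 21.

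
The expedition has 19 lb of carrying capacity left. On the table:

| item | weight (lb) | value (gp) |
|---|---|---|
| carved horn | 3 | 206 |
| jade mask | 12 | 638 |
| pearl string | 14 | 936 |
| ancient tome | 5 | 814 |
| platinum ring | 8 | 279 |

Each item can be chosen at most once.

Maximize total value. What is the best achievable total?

Filling by ratio: carved horn + ancient tome + platinum ring for 1299, with 3 lb left unused.
The 11 lb tied up in carved horn and platinum ring is better spent on pearl string — total rises to 1750 (19 lb).
Next best is jade mask + ancient tome at 1452 (17 lb) — short by 298.

1750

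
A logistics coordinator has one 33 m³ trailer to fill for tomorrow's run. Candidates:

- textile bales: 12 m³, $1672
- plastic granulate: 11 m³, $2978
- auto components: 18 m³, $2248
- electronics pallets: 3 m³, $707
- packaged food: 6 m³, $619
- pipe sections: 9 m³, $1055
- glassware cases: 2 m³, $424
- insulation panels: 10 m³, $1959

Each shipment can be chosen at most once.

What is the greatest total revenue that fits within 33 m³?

A density-first pass picks plastic granulate + electronics pallets + packaged food + glassware cases + insulation panels — 6687 at 32 m³.
Replace packaged food and glassware cases with pipe sections: the trade gains 12 net, giving 6699 at 33 m³.

6699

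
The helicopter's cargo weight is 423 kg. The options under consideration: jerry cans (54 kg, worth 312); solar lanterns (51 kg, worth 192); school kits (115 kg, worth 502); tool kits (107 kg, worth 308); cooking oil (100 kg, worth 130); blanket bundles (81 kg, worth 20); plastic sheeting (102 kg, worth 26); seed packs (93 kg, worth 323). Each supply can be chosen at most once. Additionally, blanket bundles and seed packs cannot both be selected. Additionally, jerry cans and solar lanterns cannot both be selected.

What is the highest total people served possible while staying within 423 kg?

1445

Best packing: jerry cans + school kits + tool kits + seed packs — 369 kg, 1445 total.
No other feasible combination exceeds 1445.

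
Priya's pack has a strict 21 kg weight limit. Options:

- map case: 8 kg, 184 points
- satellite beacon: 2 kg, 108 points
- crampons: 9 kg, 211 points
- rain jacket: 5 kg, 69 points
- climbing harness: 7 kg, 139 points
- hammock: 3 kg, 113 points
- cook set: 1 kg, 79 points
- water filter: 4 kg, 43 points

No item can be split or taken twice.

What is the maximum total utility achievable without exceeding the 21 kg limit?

623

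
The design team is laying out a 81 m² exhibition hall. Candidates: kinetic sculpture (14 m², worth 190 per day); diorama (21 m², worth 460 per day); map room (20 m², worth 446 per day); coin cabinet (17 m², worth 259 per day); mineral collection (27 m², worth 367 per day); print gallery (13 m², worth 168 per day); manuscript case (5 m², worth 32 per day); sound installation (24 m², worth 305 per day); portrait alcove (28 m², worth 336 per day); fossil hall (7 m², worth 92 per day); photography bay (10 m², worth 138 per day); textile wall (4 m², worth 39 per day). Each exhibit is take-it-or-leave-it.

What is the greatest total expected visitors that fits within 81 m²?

1471

A density-first pass picks diorama + map room + coin cabinet + fossil hall + photography bay + textile wall — 1434 at 79 m².
Dropping fossil hall and textile wall frees 11 m²; slotting in print gallery (13 m²) lifts the total to 1471 at 81 m².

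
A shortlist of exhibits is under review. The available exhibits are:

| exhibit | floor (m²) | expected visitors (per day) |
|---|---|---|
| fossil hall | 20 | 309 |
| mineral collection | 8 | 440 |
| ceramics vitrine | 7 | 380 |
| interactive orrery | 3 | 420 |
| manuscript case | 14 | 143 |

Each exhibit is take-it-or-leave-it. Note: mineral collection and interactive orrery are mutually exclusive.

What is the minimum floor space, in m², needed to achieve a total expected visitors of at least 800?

10

Need the lightest bundle worth ≥ 800.
Taking ceramics vitrine + interactive orrery gives 800 (≥ 800) for 10 m².
No combination under 10 m² hits 800.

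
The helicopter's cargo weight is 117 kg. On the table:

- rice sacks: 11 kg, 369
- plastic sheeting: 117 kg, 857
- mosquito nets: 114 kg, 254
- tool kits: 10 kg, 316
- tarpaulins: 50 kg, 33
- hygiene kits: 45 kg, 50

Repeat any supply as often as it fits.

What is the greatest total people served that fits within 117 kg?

A density-first pass picks 10×rice sacks — 3690 at 110 kg.
The 33 kg tied up in 3×rice sacks is better spent on 4×tool kits — total rises to 3847 (117 kg).
Every other selection either busts 117 kg or fails to beat 3847.

3847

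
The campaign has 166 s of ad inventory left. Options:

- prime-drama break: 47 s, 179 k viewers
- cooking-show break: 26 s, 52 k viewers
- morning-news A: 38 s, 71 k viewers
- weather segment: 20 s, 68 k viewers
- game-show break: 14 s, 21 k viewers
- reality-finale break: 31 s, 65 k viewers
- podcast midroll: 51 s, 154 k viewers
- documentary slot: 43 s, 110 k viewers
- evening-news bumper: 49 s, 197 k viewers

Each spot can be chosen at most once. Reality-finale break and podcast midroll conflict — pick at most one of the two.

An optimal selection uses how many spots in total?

The maximum expected reach within 166 s is 554.
For example prime-drama break + weather segment + documentary slot + evening-news bumper achieves it, using 159 s.
All optima have 4 spots.

4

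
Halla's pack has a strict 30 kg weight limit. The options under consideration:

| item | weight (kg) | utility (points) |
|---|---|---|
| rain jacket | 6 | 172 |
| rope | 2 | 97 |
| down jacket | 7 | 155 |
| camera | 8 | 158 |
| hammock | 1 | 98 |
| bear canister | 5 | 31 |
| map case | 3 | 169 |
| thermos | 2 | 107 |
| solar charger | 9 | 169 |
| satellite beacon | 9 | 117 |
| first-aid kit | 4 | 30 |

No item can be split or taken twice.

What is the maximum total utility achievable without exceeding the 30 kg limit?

967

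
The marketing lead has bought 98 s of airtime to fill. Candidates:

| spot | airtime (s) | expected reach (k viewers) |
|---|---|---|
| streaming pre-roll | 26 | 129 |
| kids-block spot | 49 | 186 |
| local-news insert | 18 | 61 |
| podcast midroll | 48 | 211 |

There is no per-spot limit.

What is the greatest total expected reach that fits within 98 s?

Density check — streaming pre-roll 4.96, podcast midroll 4.40, kids-block spot 3.80 are the best per s.
The ratio ordering already packs tightly: 3×streaming pre-roll + local-news insert, 96 s, 448.
Nothing else within 98 s beats 448.

448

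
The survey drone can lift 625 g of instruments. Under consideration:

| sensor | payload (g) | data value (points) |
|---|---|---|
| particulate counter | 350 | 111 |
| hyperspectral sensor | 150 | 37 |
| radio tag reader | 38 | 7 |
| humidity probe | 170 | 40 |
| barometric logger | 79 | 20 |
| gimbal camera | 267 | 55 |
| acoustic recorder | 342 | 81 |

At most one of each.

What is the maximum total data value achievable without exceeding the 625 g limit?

175

The ratio ordering already packs tightly: particulate counter + hyperspectral sensor + radio tag reader + barometric logger, 617 g, 175.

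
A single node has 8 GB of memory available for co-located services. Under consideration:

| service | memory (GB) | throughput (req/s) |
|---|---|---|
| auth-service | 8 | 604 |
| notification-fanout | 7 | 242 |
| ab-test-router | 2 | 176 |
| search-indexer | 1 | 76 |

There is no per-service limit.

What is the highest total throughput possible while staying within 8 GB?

704

The ratio ordering already packs tightly: 4×ab-test-router, 8 GB, 704.
That's the maximum — no swap from here does better than 704.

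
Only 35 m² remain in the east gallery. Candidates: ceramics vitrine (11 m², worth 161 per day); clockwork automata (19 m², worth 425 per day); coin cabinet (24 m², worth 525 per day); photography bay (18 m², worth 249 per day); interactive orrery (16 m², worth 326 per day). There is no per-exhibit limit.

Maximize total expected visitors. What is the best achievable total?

751

The ratio ordering already packs tightly: clockwork automata + interactive orrery, 35 m², 751.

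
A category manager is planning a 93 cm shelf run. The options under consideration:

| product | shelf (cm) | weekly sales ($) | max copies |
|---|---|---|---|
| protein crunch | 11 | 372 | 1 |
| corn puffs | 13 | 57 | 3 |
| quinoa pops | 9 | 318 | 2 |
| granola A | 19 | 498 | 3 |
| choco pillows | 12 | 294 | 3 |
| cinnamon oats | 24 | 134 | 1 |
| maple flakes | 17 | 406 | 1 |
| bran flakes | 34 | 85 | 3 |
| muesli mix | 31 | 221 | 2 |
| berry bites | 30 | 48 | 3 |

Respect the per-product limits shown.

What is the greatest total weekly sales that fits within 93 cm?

2592

Ranking by ratio (weekly sales/cm): quinoa pops 35.33, protein crunch 33.82, granola A 26.21, choco pillows 24.50.
The ratio heuristic lands on protein crunch + 2×quinoa pops + 3×granola A (2502) but leaves 7 cm idle.
Dropping granola A frees 19 cm; slotting in 2×choco pillows (24 cm) lifts the total to 2592 at 91 cm.
Every other selection either busts 93 cm or exceeds an availability limit or fails to beat 2592.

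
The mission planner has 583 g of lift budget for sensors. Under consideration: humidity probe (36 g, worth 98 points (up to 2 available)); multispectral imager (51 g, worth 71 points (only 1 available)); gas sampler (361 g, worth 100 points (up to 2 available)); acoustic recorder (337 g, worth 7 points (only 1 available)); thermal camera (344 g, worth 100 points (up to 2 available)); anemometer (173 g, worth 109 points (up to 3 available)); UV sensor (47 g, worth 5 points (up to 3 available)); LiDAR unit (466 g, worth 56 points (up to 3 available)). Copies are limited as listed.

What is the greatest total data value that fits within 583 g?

495

Best packing: 2×humidity probe + multispectral imager + 2×anemometer + 2×UV sensor — 563 g, 495 total.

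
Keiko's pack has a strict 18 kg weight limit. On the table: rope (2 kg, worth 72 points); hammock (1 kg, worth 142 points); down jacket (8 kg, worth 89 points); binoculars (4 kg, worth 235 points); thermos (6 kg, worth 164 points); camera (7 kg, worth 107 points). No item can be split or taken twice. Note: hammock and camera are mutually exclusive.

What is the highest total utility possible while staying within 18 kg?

The ratio ordering already packs tightly: rope + hammock + binoculars + thermos, 13 kg, 613.
No other feasible combination exceeds 613.

613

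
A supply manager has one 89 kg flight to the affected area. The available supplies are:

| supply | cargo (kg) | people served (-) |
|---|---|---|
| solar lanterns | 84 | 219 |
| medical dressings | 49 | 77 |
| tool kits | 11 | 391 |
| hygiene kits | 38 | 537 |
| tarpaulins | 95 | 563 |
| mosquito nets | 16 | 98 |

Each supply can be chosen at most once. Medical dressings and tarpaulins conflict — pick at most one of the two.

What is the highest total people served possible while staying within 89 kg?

1026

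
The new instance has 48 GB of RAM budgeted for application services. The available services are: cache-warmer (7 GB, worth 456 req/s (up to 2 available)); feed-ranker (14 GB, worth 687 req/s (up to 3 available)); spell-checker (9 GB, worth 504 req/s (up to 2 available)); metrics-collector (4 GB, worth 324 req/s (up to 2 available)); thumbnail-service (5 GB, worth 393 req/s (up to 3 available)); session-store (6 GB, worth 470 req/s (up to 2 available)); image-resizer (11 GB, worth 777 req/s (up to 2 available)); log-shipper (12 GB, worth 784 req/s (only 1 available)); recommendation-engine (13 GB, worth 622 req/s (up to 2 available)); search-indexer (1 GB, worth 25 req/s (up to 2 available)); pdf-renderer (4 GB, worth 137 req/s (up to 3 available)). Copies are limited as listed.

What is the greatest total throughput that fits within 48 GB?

Taking the top-ratio services first gives 2×metrics-collector + 3×thumbnail-service + 2×session-store + image-resizer + 2×search-indexer for 3594 (48 GB).
The 7 GB tied up in thumbnail-service and 2×search-indexer is better spent on cache-warmer — total rises to 3607 (48 GB).
That's the maximum — no swap from here does better than 3607.

3607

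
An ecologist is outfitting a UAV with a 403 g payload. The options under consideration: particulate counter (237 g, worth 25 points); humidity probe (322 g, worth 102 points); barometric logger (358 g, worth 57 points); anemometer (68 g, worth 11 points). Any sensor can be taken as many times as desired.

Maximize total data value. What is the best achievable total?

Ranking by ratio (data value/g): humidity probe 0.32, anemometer 0.16, barometric logger 0.16.
The ratio ordering already packs tightly: humidity probe + anemometer, 390 g, 113.
The spare 13 g is too small for any remaining sensor, and no exchange beats 113.

113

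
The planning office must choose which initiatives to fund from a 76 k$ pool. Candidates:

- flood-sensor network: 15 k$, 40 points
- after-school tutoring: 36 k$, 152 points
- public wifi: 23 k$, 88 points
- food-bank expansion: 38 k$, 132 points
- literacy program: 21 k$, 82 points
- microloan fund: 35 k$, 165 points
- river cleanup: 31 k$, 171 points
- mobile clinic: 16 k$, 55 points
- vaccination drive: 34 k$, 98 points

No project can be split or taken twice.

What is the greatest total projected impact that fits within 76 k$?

By projected impact per k$: river cleanup 5.52, microloan fund 4.71, after-school tutoring 4.22 lead.
Greedy by ratio would take microloan fund + river cleanup: 66 k$ used, total 336.
The 35 k$ tied up in microloan fund is better spent on public wifi + literacy program — total rises to 341 (75 k$).
An exhaustive check of the 512 subsets confirms 341.

341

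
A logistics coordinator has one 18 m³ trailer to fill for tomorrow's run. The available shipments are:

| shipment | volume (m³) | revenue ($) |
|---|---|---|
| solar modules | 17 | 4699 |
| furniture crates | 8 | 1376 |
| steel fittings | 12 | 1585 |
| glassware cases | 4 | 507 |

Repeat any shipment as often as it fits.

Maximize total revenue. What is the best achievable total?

4699

Density check — solar modules 276.41, furniture crates 172.00, steel fittings 132.08 are the best per m³.
Best packing: solar modules — 17 m³, 4699 total.
Every other selection either busts 18 m³ or fails to beat 4699.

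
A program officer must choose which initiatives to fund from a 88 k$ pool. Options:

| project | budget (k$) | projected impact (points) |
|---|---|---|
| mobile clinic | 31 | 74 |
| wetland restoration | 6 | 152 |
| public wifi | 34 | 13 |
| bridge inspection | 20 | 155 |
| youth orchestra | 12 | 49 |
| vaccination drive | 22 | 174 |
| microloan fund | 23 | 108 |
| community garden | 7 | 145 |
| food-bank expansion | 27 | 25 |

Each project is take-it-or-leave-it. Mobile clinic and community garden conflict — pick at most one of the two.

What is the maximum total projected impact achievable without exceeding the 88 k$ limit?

Best packing: wetland restoration + bridge inspection + vaccination drive + microloan fund + community garden — 78 k$, 734 total.

734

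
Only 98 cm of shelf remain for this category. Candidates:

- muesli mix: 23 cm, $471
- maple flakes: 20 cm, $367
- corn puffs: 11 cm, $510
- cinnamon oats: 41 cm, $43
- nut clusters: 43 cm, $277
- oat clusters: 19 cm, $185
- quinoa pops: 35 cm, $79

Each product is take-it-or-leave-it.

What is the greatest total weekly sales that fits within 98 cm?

Density check — corn puffs 46.36, muesli mix 20.48, maple flakes 18.35 are the best per cm.
The ratio heuristic lands on muesli mix + maple flakes + corn puffs + oat clusters (1533) but leaves 25 cm idle.
Dropping oat clusters frees 19 cm; slotting in nut clusters (43 cm) lifts the total to 1625 at 97 cm.
Every other selection either busts 98 cm or fails to beat 1625.

1625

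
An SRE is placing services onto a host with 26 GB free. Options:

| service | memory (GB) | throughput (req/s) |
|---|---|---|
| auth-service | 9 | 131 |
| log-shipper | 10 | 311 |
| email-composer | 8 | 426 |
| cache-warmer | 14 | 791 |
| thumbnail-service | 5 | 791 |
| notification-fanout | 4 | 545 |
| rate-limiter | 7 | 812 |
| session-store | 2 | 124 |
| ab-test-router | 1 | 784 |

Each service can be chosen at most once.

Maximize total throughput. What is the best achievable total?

3358

Greedy by ratio would take thumbnail-service + notification-fanout + rate-limiter + session-store + ab-test-router: 19 GB used, total 3056.
The 2 GB tied up in session-store is better spent on email-composer — total rises to 3358 (25 GB).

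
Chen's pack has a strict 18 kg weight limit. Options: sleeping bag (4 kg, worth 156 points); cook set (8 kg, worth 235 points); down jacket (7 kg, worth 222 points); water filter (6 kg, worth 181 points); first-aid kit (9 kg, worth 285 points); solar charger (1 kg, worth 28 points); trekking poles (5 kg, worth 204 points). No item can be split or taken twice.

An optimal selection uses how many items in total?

Best achievable utility is 645.
sleeping bag + first-aid kit + trekking poles hits 645 at 18 kg.
Any selection reaching 645 contains exactly 3 items.

3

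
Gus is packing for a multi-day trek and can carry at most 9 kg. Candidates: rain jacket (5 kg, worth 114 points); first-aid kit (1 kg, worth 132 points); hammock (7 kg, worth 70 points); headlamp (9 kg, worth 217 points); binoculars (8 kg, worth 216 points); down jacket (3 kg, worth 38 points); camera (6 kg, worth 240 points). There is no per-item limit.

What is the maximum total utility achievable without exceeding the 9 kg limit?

Taking 9×first-aid kit: 9 kg used, 1188 in utility.
Nothing else within 9 kg beats 1188.

1188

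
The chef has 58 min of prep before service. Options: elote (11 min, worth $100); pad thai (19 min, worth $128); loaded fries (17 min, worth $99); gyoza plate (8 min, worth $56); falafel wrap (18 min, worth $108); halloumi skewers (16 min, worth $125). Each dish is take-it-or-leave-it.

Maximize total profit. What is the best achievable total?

Density check — elote 9.09, halloumi skewers 7.81, gyoza plate 7.00, pad thai 6.74 are the best per min.
Taking elote + pad thai + gyoza plate + halloumi skewers: 54 min used, 409 in profit.

409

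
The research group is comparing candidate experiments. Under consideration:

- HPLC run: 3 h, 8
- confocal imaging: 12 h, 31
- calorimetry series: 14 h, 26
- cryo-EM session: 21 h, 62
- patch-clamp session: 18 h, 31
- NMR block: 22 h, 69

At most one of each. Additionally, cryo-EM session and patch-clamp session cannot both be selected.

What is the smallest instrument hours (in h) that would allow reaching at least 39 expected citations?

Need the lightest bundle worth ≥ 39.
Taking HPLC run + confocal imaging gives 39 (≥ 39) for 15 h.
No combination under 15 h hits 39.

15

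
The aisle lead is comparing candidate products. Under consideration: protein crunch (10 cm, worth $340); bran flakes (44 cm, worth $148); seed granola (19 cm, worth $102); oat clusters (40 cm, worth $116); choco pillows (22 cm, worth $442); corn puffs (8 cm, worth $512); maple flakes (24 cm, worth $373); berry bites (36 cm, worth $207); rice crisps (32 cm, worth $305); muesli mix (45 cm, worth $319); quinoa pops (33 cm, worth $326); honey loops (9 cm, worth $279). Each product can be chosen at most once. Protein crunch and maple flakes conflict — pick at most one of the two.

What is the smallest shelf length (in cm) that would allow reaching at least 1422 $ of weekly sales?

49

Need the lightest bundle worth ≥ 1422.
protein crunch + choco pillows + corn puffs + honey loops reaches 1573 using 49 cm.
Any bundle with less than 49 cm falls short of 1422.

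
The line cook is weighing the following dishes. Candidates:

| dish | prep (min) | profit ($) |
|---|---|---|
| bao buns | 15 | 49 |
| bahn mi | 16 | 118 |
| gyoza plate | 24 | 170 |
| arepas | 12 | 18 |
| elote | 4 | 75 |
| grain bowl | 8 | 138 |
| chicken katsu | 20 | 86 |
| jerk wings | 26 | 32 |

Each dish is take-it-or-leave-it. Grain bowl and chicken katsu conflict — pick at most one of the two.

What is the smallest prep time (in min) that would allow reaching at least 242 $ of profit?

24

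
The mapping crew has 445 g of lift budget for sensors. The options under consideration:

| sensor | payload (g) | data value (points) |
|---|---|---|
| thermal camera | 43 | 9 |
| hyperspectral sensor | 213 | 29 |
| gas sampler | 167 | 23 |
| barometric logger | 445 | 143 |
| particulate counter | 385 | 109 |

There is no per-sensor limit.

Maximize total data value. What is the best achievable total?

The ratio ordering already packs tightly: barometric logger, 445 g, 143.
No other feasible combination exceeds 143.

143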